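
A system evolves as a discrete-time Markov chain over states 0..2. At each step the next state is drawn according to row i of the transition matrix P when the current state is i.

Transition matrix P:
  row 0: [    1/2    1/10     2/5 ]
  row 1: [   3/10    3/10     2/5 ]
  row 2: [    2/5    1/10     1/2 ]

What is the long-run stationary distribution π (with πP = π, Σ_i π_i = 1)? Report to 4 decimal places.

Balance equations π_j = Σ_i π_i·P[i][j]:
  π_0 = 1/2·π_0 + 3/10·π_1 + 2/5·π_2
  π_1 = 1/10·π_0 + 3/10·π_1 + 1/10·π_2
  normalize: π_0 + π_1 + π_2 = 1
Solving the linear system gives exactly π = [31/72, 1/8, 4/9].

π = [0.4306, 0.1250, 0.4444]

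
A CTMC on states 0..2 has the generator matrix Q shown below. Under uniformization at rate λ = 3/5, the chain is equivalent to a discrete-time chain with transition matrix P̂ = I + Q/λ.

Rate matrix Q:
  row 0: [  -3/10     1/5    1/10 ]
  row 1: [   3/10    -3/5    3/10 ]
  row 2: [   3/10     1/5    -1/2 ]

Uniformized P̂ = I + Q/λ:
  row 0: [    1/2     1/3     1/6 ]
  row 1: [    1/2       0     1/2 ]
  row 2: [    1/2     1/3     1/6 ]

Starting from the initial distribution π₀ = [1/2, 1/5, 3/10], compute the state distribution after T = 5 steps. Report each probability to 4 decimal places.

π = [0.5000, 0.2502, 0.2498]

t=0: π = [0.5000, 0.2000, 0.3000]
t=1: π = [0.5000, 0.2667, 0.2333]
t=2: π = [0.5000, 0.2444, 0.2556]
t=3: π = [0.5000, 0.2519, 0.2481]
t=4: π = [0.5000, 0.2494, 0.2506]
t=5: π = [0.5000, 0.2502, 0.2498]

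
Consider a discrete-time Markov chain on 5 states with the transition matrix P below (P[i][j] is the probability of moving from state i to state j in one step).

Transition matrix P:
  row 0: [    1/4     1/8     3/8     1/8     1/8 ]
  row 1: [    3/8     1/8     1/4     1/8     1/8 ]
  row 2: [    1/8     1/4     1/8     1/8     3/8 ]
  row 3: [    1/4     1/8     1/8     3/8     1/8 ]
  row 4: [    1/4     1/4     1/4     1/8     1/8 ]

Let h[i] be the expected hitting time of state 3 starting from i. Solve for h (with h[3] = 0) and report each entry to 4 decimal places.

First-step conditioning: h[3] = 0; for i ≠ 3, h[i] = 1 + Σ_k P[i][k]·h[k].
  h[0] = 1 + 1/4·h[0] + 1/8·h[1] + 3/8·h[2] + 1/8·h[4]
  h[1] = 1 + 3/8·h[0] + 1/8·h[1] + 1/4·h[2] + 1/8·h[4]
  h[2] = 1 + 1/8·h[0] + 1/4·h[1] + 1/8·h[2] + 3/8·h[4]
  h[4] = 1 + 1/4·h[0] + 1/4·h[1] + 1/4·h[2] + 1/8·h[4]
Solving the 4×4 linear system over states ≠ 3 gives exactly h = [8, 8, 8, 0, 8] (h[3] = 0 is the target).

h = [8.0000, 8.0000, 8.0000, 0.0000, 8.0000]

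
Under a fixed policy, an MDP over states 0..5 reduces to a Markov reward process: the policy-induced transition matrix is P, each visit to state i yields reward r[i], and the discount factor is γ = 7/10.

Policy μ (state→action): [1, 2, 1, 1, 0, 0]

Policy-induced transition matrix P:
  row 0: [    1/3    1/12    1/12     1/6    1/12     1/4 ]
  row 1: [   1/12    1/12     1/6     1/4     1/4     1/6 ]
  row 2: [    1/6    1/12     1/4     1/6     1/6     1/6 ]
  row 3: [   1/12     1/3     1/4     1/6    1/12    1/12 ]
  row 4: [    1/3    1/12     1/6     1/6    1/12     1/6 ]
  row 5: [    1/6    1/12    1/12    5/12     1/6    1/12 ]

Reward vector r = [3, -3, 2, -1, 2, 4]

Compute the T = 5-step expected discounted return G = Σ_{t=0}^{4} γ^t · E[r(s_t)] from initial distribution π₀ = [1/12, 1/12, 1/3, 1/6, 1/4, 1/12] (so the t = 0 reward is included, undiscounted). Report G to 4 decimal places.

t=0: π = [0.0833, 0.0833, 0.3333, 0.1667, 0.2500, 0.0833], E[r] = 1.3333, γ^t·E[r] = 1.333333, running G = 1.333333
t=1: π = [0.2014, 0.1250, 0.1944, 0.1944, 0.1319, 0.1528], E[r] = 1.2986, γ^t·E[r] = 0.909028, running G = 2.242361
t=2: π = [0.1956, 0.1319, 0.1696, 0.2153, 0.1331, 0.1545], E[r] = 1.1991, γ^t·E[r] = 0.587546, running G = 2.829907
t=3: π = [0.1925, 0.1372, 0.1696, 0.2163, 0.1323, 0.1522], E[r] = 1.1622, γ^t·E[r] = 0.398628, running G = 3.228536
t=4: π = [0.1914, 0.1374, 0.1701, 0.2161, 0.1330, 0.1520], E[r] = 1.1599, γ^t·E[r] = 0.278500, running G = 3.507036

G = 3.5070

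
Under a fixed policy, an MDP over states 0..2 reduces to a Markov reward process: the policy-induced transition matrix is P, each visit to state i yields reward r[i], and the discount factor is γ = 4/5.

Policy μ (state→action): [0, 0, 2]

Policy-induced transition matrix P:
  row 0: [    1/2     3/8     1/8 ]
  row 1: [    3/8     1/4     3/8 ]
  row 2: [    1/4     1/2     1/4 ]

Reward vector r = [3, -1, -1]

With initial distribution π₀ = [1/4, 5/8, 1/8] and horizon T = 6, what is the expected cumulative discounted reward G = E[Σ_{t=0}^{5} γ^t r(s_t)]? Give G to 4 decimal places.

t=0: π = [0.2500, 0.6250, 0.1250], E[r] = 0.0000, γ^t·E[r] = 0.000000, running G = 0.000000
t=1: π = [0.3906, 0.3125, 0.2969], E[r] = 0.5625, γ^t·E[r] = 0.450000, running G = 0.450000
t=2: π = [0.3867, 0.3730, 0.2402], E[r] = 0.5469, γ^t·E[r] = 0.350000, running G = 0.800000
t=3: π = [0.3933, 0.3584, 0.2483], E[r] = 0.5732, γ^t·E[r] = 0.293500, running G = 1.093500
t=4: π = [0.3931, 0.3612, 0.2456], E[r] = 0.5725, γ^t·E[r] = 0.234500, running G = 1.328000
t=5: π = [0.3934, 0.3605, 0.2460], E[r] = 0.5737, γ^t·E[r] = 0.188005, running G = 1.516005

G = 1.5160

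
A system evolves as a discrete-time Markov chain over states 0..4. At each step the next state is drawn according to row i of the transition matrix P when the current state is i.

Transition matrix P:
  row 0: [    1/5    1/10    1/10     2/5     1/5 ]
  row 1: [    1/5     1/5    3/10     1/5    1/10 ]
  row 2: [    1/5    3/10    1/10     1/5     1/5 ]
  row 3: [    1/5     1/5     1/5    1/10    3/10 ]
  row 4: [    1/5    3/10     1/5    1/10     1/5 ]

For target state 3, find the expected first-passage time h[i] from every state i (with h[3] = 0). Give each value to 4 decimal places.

h = [3.6059, 4.4563, 4.4971, 0.0000, 4.9469]

First-step conditioning: h[3] = 0; for i ≠ 3, h[i] = 1 + Σ_k P[i][k]·h[k].
  h[0] = 1 + 1/5·h[0] + 1/10·h[1] + 1/10·h[2] + 1/5·h[4]
  h[1] = 1 + 1/5·h[0] + 1/5·h[1] + 3/10·h[2] + 1/10·h[4]
  h[2] = 1 + 1/5·h[0] + 3/10·h[1] + 1/10·h[2] + 1/5·h[4]
  h[4] = 1 + 1/5·h[0] + 3/10·h[1] + 1/5·h[2] + 1/5·h[4]
Solving the 4×4 linear system over states ≠ 3 gives exactly h = [4410/1223, 5450/1223, 5500/1223, 0, 6050/1223] (h[3] = 0 is the target).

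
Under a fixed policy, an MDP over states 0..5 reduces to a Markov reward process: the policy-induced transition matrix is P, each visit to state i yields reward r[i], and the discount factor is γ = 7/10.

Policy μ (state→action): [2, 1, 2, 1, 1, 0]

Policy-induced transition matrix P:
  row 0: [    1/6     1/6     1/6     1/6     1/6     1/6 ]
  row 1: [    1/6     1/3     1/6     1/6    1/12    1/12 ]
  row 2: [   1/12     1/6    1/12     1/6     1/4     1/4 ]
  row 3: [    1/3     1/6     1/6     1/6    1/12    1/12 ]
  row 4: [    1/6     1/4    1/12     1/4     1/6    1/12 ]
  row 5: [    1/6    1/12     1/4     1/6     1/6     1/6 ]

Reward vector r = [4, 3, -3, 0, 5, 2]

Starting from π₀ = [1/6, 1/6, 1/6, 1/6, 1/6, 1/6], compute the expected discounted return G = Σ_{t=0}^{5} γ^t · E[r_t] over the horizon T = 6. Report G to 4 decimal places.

G = 5.5011

t=0: π = [0.1667, 0.1667, 0.1667, 0.1667, 0.1667, 0.1667], E[r] = 1.8333, γ^t·E[r] = 1.833333, running G = 1.833333
t=1: π = [0.1806, 0.1944, 0.1528, 0.1806, 0.1528, 0.1389], E[r] = 1.8889, γ^t·E[r] = 1.322222, running G = 3.155556
t=2: π = [0.1840, 0.2002, 0.1528, 0.1794, 0.1481, 0.1354], E[r] = 1.8900, γ^t·E[r] = 0.926123, running G = 4.081678
t=3: π = [0.1838, 0.2011, 0.1529, 0.1790, 0.1478, 0.1354], E[r] = 1.8897, γ^t·E[r] = 0.648154, running G = 4.729832
t=4: π = [0.1838, 0.2012, 0.1529, 0.1790, 0.1477, 0.1354], E[r] = 1.8895, γ^t·E[r] = 0.453663, running G = 5.183495
t=5: π = [0.1838, 0.2012, 0.1529, 0.1790, 0.1477, 0.1354], E[r] = 1.8895, γ^t·E[r] = 0.317562, running G = 5.501057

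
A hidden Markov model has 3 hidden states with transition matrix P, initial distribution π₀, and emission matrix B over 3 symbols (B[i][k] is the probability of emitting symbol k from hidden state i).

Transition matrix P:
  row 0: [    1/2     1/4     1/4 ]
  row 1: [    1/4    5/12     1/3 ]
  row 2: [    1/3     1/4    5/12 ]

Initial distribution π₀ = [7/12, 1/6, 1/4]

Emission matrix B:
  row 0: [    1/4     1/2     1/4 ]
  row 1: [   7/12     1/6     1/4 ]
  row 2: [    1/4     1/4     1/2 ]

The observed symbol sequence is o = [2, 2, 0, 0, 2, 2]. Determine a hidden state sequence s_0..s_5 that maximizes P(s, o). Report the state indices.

path = [2, 2, 1, 1, 2, 2]

t=0: δ = [1.458e-01, 4.167e-02, 1.250e-01]  (obs o_0=2)
t=1: δ = [1.823e-02, 9.115e-03, 2.604e-02]  ψ = [0, 0, 2]  (obs o_1=2)
t=2: δ = [2.279e-03, 3.798e-03, 2.713e-03]  ψ = [0, 2, 2]  (obs o_2=0)
t=3: δ = [2.848e-04, 9.231e-04, 3.165e-04]  ψ = [0, 1, 1]  (obs o_3=0)
t=4: δ = [5.769e-05, 9.615e-05, 1.538e-04]  ψ = [1, 1, 1]  (obs o_4=2)
t=5: δ = [1.282e-05, 1.002e-05, 3.205e-05]  ψ = [2, 1, 2]  (obs o_5=2)
backtrack: best end state = 2; path = [2, 2, 1, 1, 2, 2]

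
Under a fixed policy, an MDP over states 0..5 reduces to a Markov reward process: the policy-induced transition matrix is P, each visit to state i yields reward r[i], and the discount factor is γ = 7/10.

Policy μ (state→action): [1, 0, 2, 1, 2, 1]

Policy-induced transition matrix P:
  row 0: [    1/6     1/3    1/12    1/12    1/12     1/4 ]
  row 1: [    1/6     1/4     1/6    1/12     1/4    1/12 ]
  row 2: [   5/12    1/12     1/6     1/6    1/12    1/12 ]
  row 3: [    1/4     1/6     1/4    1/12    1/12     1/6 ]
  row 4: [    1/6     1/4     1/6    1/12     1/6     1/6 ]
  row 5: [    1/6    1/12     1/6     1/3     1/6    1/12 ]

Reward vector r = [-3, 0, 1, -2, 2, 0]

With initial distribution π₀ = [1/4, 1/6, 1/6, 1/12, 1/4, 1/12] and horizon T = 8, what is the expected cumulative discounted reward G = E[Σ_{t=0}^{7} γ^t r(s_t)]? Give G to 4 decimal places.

t=0: π = [0.2500, 0.1667, 0.1667, 0.0833, 0.2500, 0.0833], E[r] = -0.2500, γ^t·E[r] = -0.250000, running G = -0.250000
t=1: π = [0.2153, 0.2222, 0.1528, 0.1181, 0.1389, 0.1528], E[r] = -0.4514, γ^t·E[r] = -0.315972, running G = -0.565972
t=2: π = [0.2147, 0.2072, 0.1586, 0.1343, 0.1447, 0.1406], E[r] = -0.4647, γ^t·E[r] = -0.227703, running G = -0.793675
t=3: π = [0.2175, 0.2068, 0.1600, 0.1317, 0.1416, 0.1424], E[r] = -0.4727, γ^t·E[r] = -0.162121, running G = -0.955796
t=4: π = [0.2176, 0.2068, 0.1595, 0.1323, 0.1415, 0.1424], E[r] = -0.4749, γ^t·E[r] = -0.114034, running G = -1.069830
t=5: π = [0.2176, 0.2068, 0.1596, 0.1322, 0.1414, 0.1424], E[r] = -0.4747, γ^t·E[r] = -0.079781, running G = -1.149611
t=6: π = [0.2176, 0.2068, 0.1596, 0.1322, 0.1415, 0.1424], E[r] = -0.4747, γ^t·E[r] = -0.055850, running G = -1.205461
t=7: π = [0.2176, 0.2068, 0.1596, 0.1322, 0.1415, 0.1424], E[r] = -0.4747, γ^t·E[r] = -0.039096, running G = -1.244557

G = -1.2446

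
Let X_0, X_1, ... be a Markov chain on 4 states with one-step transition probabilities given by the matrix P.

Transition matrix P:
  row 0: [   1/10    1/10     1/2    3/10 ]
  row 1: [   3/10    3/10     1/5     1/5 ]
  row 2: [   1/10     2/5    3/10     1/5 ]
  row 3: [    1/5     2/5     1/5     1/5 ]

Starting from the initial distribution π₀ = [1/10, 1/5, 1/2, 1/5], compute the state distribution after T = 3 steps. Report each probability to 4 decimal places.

π = [0.1850, 0.3110, 0.2849, 0.2191]

t=0: π = [0.1000, 0.2000, 0.5000, 0.2000]
t=1: π = [0.1600, 0.3500, 0.2800, 0.2100]
t=2: π = [0.1910, 0.3170, 0.2760, 0.2160]
t=3: π = [0.1850, 0.3110, 0.2849, 0.2191]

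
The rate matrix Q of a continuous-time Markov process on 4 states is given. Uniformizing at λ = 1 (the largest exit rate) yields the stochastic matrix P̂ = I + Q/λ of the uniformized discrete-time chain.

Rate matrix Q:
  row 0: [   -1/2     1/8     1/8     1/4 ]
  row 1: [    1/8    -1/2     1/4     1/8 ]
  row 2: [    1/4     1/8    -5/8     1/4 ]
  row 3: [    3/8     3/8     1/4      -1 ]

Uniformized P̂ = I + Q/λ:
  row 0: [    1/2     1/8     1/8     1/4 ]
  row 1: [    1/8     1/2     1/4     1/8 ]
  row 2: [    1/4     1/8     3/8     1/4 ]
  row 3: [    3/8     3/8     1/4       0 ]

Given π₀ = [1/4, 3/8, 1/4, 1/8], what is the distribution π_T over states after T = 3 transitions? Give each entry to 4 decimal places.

t=0: π = [0.2500, 0.3750, 0.2500, 0.1250]
t=1: π = [0.2813, 0.2969, 0.2500, 0.1719]
t=2: π = [0.3047, 0.2793, 0.2461, 0.1699]
t=3: π = [0.3125, 0.2722, 0.2427, 0.1726]

π = [0.3125, 0.2722, 0.2427, 0.1726]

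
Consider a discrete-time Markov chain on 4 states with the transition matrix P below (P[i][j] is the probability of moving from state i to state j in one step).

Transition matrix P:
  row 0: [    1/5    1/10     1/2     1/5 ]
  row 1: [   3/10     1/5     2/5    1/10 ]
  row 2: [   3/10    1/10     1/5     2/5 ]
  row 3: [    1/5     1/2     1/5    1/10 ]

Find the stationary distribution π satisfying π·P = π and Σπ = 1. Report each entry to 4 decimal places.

Balance equations π_j = Σ_i π_i·P[i][j]:
  π_0 = 1/5·π_0 + 3/10·π_1 + 3/10·π_2 + 1/5·π_3
  π_1 = 1/10·π_0 + 1/5·π_1 + 1/10·π_2 + 1/2·π_3
  π_2 = 1/2·π_0 + 2/5·π_1 + 1/5·π_2 + 1/5·π_3
  normalize: π_0 + π_1 + π_2 + π_3 = 1
Solving the linear system gives exactly π = [118/467, 293/1401, 445/1401, 103/467].

π = [0.2527, 0.2091, 0.3176, 0.2206]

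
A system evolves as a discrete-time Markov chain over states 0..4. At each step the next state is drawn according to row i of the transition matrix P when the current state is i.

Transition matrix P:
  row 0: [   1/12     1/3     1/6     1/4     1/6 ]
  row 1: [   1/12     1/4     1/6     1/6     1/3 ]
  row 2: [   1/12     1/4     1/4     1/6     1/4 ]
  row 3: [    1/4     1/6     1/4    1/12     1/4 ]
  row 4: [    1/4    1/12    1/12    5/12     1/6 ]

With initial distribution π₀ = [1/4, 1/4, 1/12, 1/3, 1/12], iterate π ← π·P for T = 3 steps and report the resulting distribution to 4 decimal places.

π = [0.1602, 0.2047, 0.1806, 0.2198, 0.2348]

t=0: π = [0.2500, 0.2500, 0.0833, 0.3333, 0.0833]
t=1: π = [0.1528, 0.2292, 0.1944, 0.1806, 0.2431]
t=2: π = [0.1539, 0.2072, 0.1777, 0.2251, 0.2361]
t=3: π = [0.1602, 0.2047, 0.1806, 0.2198, 0.2348]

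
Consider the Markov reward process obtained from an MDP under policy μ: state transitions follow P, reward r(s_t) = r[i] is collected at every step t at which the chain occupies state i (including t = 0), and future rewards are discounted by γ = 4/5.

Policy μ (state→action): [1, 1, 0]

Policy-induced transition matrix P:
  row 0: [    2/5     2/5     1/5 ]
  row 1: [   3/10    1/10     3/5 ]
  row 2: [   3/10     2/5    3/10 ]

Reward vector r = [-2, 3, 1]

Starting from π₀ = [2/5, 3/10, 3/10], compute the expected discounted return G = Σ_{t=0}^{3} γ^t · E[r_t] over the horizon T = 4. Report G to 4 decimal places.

t=0: π = [0.4000, 0.3000, 0.3000], E[r] = 0.4000, γ^t·E[r] = 0.400000, running G = 0.400000
t=1: π = [0.3400, 0.3100, 0.3500], E[r] = 0.6000, γ^t·E[r] = 0.480000, running G = 0.880000
t=2: π = [0.3340, 0.3070, 0.3590], E[r] = 0.6120, γ^t·E[r] = 0.391680, running G = 1.271680
t=3: π = [0.3334, 0.3079, 0.3587], E[r] = 0.6156, γ^t·E[r] = 0.315187, running G = 1.586867

G = 1.5869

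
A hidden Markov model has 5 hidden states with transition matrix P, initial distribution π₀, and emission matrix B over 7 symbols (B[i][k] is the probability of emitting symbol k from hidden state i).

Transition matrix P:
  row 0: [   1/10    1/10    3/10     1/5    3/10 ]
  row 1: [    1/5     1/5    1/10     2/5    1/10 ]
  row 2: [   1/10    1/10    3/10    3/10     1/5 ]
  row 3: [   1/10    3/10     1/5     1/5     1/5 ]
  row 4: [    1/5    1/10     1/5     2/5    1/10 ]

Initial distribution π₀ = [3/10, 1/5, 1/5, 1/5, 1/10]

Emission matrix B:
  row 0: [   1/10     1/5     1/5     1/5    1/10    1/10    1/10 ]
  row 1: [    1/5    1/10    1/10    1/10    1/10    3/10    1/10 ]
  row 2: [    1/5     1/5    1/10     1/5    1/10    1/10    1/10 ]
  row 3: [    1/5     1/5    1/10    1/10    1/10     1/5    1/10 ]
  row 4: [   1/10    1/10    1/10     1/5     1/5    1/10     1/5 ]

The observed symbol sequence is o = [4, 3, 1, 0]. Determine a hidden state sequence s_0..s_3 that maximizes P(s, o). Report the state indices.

path = [0, 4, 3, 1]

t=0: δ = [3.000e-02, 2.000e-02, 2.000e-02, 2.000e-02, 2.000e-02]  (obs o_0=4)
t=1: δ = [8.000e-04, 6.000e-04, 1.800e-03, 8.000e-04, 1.800e-03]  ψ = [1, 3, 0, 1, 0]  (obs o_1=3)
t=2: δ = [7.200e-05, 2.400e-05, 1.080e-04, 1.440e-04, 3.600e-05]  ψ = [4, 3, 2, 4, 2]  (obs o_2=1)
t=3: δ = [1.440e-06, 8.640e-06, 6.480e-06, 6.480e-06, 2.880e-06]  ψ = [3, 3, 2, 2, 3]  (obs o_3=0)
backtrack: best end state = 1; path = [0, 4, 3, 1]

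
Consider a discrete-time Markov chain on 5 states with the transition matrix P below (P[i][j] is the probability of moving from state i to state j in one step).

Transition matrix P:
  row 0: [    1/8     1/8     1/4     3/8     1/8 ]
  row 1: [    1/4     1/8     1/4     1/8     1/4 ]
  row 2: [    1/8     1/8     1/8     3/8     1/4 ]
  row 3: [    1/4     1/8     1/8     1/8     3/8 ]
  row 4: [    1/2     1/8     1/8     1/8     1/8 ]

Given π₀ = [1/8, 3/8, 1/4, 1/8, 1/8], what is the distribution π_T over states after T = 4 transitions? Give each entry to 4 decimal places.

π = [0.2519, 0.1250, 0.1721, 0.2310, 0.2201]

t=0: π = [0.1250, 0.3750, 0.2500, 0.1250, 0.1250]
t=1: π = [0.2344, 0.1250, 0.1875, 0.2188, 0.2344]
t=2: π = [0.2559, 0.1250, 0.1699, 0.2305, 0.2188]
t=3: π = [0.2515, 0.1250, 0.1726, 0.2314, 0.2195]
t=4: π = [0.2519, 0.1250, 0.1721, 0.2310, 0.2201]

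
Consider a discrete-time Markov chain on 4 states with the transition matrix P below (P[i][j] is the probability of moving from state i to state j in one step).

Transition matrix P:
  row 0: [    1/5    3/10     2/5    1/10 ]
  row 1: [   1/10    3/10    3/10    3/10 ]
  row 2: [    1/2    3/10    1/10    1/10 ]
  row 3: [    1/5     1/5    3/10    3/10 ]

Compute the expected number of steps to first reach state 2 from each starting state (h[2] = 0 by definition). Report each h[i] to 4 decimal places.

h = [2.8374, 3.1834, 0.0000, 3.1488]

First-step conditioning: h[2] = 0; for i ≠ 2, h[i] = 1 + Σ_k P[i][k]·h[k].
  h[0] = 1 + 1/5·h[0] + 3/10·h[1] + 1/10·h[3]
  h[1] = 1 + 1/10·h[0] + 3/10·h[1] + 3/10·h[3]
  h[3] = 1 + 1/5·h[0] + 1/5·h[1] + 3/10·h[3]
Solving the 3×3 linear system over states ≠ 2 gives exactly h = [820/289, 920/289, 0, 910/289] (h[2] = 0 is the target).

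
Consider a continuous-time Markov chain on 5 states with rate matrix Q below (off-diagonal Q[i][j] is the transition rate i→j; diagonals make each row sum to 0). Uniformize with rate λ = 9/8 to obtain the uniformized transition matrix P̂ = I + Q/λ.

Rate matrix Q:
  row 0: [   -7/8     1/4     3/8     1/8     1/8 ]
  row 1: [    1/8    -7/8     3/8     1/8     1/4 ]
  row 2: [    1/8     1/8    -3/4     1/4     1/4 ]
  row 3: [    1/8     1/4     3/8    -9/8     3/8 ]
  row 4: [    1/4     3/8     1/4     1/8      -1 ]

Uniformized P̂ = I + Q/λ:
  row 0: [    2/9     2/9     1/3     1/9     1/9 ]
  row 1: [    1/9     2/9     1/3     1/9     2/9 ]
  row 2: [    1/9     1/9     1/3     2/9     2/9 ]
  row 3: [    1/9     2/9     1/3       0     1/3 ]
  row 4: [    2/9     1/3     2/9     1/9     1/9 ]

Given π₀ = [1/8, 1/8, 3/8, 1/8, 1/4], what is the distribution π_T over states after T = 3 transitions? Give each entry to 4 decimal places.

t=0: π = [0.1250, 0.1250, 0.3750, 0.1250, 0.2500]
t=1: π = [0.1528, 0.2083, 0.3056, 0.1389, 0.1944]
t=2: π = [0.1497, 0.2099, 0.3117, 0.1296, 0.1991]
t=3: π = [0.1499, 0.2097, 0.3112, 0.1313, 0.1979]

π = [0.1499, 0.2097, 0.3112, 0.1313, 0.1979]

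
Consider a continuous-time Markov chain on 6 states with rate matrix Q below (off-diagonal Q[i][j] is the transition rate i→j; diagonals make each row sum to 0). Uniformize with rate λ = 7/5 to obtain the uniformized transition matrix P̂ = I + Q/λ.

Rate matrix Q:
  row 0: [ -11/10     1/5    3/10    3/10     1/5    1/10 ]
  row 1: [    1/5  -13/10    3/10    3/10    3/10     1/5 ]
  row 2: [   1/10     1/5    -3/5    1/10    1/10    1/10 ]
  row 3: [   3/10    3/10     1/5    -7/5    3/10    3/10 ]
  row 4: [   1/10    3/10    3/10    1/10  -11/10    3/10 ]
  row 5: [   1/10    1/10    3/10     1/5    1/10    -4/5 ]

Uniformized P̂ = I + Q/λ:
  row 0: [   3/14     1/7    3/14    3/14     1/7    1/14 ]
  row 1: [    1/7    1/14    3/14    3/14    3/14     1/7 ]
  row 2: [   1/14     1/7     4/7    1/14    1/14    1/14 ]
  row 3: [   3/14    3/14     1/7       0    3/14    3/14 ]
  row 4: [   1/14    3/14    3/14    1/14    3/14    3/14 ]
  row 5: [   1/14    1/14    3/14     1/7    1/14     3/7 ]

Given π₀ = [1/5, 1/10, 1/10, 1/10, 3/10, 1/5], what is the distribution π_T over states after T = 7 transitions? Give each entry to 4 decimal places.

t=0: π = [0.2000, 0.1000, 0.1000, 0.1000, 0.3000, 0.2000]
t=1: π = [0.1214, 0.1500, 0.2429, 0.1214, 0.1571, 0.2071]
t=2: π = [0.1168, 0.1372, 0.2923, 0.1163, 0.1413, 0.1959]
t=3: π = [0.1145, 0.1375, 0.3104, 0.1134, 0.1362, 0.1880]
t=4: π = [0.1138, 0.1374, 0.3170, 0.1128, 0.1349, 0.1841]
t=5: π = [0.1136, 0.1376, 0.3195, 0.1124, 0.1346, 0.1824]
t=6: π = [0.1135, 0.1376, 0.3203, 0.1123, 0.1345, 0.1817]
t=7: π = [0.1135, 0.1377, 0.3207, 0.1123, 0.1345, 0.1814]

π = [0.1135, 0.1377, 0.3207, 0.1123, 0.1345, 0.1814]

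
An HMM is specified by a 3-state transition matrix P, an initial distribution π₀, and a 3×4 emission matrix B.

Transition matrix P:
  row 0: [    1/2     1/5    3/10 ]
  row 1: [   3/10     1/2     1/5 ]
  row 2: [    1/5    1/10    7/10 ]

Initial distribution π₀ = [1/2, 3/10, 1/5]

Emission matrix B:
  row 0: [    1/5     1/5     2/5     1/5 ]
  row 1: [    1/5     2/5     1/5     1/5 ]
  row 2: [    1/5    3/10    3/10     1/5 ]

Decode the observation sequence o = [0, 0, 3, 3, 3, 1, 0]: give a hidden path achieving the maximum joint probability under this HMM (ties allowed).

path = [0, 2, 2, 2, 2, 2, 2]

t=0: δ = [1.000e-01, 6.000e-02, 4.000e-02]  (obs o_0=0)
t=1: δ = [1.000e-02, 6.000e-03, 6.000e-03]  ψ = [0, 1, 0]  (obs o_1=0)
t=2: δ = [1.000e-03, 6.000e-04, 8.400e-04]  ψ = [0, 1, 2]  (obs o_2=3)
t=3: δ = [1.000e-04, 6.000e-05, 1.176e-04]  ψ = [0, 1, 2]  (obs o_3=3)
t=4: δ = [1.000e-05, 6.000e-06, 1.646e-05]  ψ = [0, 1, 2]  (obs o_4=3)
t=5: δ = [1.000e-06, 1.200e-06, 3.457e-06]  ψ = [0, 1, 2]  (obs o_5=1)
t=6: δ = [1.383e-07, 1.200e-07, 4.840e-07]  ψ = [2, 1, 2]  (obs o_6=0)
backtrack: best end state = 2; path = [0, 2, 2, 2, 2, 2, 2]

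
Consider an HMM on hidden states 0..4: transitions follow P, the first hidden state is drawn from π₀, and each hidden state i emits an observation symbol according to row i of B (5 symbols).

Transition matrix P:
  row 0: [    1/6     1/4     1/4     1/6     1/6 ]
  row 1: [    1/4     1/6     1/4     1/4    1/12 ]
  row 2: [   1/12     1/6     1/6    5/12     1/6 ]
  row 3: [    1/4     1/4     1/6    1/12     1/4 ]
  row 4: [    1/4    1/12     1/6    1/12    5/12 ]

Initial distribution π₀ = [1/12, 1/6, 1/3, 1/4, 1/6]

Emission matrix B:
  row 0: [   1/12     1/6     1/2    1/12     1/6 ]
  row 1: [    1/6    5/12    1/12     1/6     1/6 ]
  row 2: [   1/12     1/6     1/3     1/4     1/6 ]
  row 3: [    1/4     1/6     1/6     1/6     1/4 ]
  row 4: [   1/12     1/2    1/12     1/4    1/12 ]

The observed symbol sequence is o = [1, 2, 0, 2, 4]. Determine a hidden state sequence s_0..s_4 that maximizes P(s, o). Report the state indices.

path = [4, 0, 1, 2, 3]

t=0: δ = [1.389e-02, 6.944e-02, 5.556e-02, 4.167e-02, 8.333e-02]  (obs o_0=1)
t=1: δ = [1.042e-02, 9.645e-04, 5.787e-03, 3.858e-03, 2.894e-03]  ψ = [4, 1, 1, 2, 4]  (obs o_1=2)
t=2: δ = [1.447e-04, 4.340e-04, 2.170e-04, 6.028e-04, 1.447e-04]  ψ = [0, 0, 0, 2, 0]  (obs o_2=0)
t=3: δ = [7.535e-05, 1.256e-05, 3.617e-05, 1.808e-05, 1.256e-05]  ψ = [3, 3, 1, 1, 3]  (obs o_3=2)
t=4: δ = [2.093e-06, 3.140e-06, 3.140e-06, 3.768e-06, 1.047e-06]  ψ = [0, 0, 0, 2, 0]  (obs o_4=4)
backtrack: best end state = 3; path = [4, 0, 1, 2, 3]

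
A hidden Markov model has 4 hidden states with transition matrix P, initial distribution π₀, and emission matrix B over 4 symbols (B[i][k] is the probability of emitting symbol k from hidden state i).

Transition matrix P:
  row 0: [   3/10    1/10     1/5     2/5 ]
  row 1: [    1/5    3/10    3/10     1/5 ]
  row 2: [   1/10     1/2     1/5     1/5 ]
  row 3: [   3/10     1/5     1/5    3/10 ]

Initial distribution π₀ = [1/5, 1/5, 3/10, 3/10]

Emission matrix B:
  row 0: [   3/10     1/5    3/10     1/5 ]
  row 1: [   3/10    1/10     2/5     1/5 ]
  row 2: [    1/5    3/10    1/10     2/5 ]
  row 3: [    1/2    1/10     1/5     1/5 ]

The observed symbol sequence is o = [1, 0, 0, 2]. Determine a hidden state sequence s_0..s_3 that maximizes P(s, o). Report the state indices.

path = [2, 1, 2, 1]

t=0: δ = [4.000e-02, 2.000e-02, 9.000e-02, 3.000e-02]  (obs o_0=1)
t=1: δ = [3.600e-03, 1.350e-02, 3.600e-03, 9.000e-03]  ψ = [0, 2, 2, 2]  (obs o_1=0)
t=2: δ = [8.100e-04, 1.215e-03, 8.100e-04, 1.350e-03]  ψ = [1, 1, 1, 1]  (obs o_2=0)
t=3: δ = [1.215e-04, 1.620e-04, 3.645e-05, 8.100e-05]  ψ = [3, 2, 1, 3]  (obs o_3=2)
backtrack: best end state = 1; path = [2, 1, 2, 1]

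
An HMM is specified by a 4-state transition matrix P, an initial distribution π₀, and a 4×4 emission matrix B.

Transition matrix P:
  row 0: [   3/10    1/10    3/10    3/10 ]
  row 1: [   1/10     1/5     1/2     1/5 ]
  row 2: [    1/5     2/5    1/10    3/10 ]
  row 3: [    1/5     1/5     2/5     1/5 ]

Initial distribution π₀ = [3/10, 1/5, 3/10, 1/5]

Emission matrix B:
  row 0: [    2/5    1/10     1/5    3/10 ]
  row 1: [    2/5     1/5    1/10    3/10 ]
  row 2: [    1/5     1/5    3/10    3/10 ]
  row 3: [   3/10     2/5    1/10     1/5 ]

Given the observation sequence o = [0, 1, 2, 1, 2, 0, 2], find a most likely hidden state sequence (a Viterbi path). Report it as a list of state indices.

t=0: δ = [1.200e-01, 8.000e-02, 6.000e-02, 6.000e-02]  (obs o_0=0)
t=1: δ = [3.600e-03, 4.800e-03, 8.000e-03, 1.440e-02]  ψ = [0, 2, 1, 0]  (obs o_1=1)
t=2: δ = [5.760e-04, 3.200e-04, 1.728e-03, 2.880e-04]  ψ = [3, 2, 3, 3]  (obs o_2=2)
t=3: δ = [3.456e-05, 1.382e-04, 3.456e-05, 2.074e-04]  ψ = [2, 2, 0, 2]  (obs o_3=1)
t=4: δ = [8.294e-06, 4.147e-06, 2.488e-05, 4.147e-06]  ψ = [3, 3, 3, 3]  (obs o_4=2)
t=5: δ = [1.991e-06, 3.981e-06, 4.977e-07, 2.239e-06]  ψ = [2, 2, 0, 2]  (obs o_5=0)
t=6: δ = [1.194e-07, 7.963e-08, 5.972e-07, 7.963e-08]  ψ = [0, 1, 1, 1]  (obs o_6=2)
backtrack: best end state = 2; path = [0, 3, 2, 3, 2, 1, 2]

path = [0, 3, 2, 3, 2, 1, 2]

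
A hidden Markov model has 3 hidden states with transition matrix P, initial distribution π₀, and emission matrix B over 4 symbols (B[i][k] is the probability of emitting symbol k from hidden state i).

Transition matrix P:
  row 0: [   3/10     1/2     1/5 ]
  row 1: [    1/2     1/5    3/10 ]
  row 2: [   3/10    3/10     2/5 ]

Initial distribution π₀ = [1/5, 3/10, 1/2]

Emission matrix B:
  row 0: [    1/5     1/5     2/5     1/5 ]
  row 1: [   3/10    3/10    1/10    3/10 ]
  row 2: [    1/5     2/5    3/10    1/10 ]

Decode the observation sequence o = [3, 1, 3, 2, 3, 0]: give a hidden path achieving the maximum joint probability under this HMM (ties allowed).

t=0: δ = [4.000e-02, 9.000e-02, 5.000e-02]  (obs o_0=3)
t=1: δ = [9.000e-03, 6.000e-03, 1.080e-02]  ψ = [1, 0, 1]  (obs o_1=1)
t=2: δ = [6.480e-04, 1.350e-03, 4.320e-04]  ψ = [2, 0, 2]  (obs o_2=3)
t=3: δ = [2.700e-04, 3.240e-05, 1.215e-04]  ψ = [1, 0, 1]  (obs o_3=2)
t=4: δ = [1.620e-05, 4.050e-05, 5.400e-06]  ψ = [0, 0, 0]  (obs o_4=3)
t=5: δ = [4.050e-06, 2.430e-06, 2.430e-06]  ψ = [1, 0, 1]  (obs o_5=0)
backtrack: best end state = 0; path = [1, 0, 1, 0, 1, 0]

path = [1, 0, 1, 0, 1, 0]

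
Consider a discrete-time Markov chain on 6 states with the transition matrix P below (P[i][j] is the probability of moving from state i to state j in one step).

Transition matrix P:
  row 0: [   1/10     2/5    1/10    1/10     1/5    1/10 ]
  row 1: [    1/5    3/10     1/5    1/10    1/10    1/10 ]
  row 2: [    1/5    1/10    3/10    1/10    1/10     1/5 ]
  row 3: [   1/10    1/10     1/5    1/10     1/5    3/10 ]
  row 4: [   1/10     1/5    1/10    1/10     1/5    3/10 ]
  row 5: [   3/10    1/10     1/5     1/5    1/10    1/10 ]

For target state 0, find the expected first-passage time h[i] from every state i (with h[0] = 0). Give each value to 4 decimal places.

h = [0.0000, 5.1866, 5.1342, 5.6587, 5.6640, 4.7152]

First-step conditioning: h[0] = 0; for i ≠ 0, h[i] = 1 + Σ_k P[i][k]·h[k].
  h[1] = 1 + 3/10·h[1] + 1/5·h[2] + 1/10·h[3] + 1/10·h[4] + 1/10·h[5]
  h[2] = 1 + 1/10·h[1] + 3/10·h[2] + 1/10·h[3] + 1/10·h[4] + 1/5·h[5]
  h[3] = 1 + 1/10·h[1] + 1/5·h[2] + 1/10·h[3] + 1/5·h[4] + 3/10·h[5]
  h[4] = 1 + 1/5·h[1] + 1/10·h[2] + 1/10·h[3] + 1/5·h[4] + 3/10·h[5]
  h[5] = 1 + 1/10·h[1] + 1/5·h[2] + 1/5·h[3] + 1/10·h[4] + 1/10·h[5]
Solving the 5×5 linear system over states ≠ 0 gives exactly h = [0, 39605/7636, 39205/7636, 21605/3818, 21625/3818, 36005/7636] (h[0] = 0 is the target).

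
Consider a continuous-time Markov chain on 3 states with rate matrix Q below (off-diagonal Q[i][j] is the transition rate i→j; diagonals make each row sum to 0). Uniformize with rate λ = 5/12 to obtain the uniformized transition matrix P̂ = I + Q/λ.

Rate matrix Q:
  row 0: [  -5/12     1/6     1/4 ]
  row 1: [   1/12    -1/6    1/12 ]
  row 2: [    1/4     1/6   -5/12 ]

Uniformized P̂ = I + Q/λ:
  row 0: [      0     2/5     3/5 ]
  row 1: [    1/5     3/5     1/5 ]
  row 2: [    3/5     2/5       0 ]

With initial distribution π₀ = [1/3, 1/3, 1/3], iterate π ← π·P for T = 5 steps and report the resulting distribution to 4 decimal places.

π = [0.2500, 0.4999, 0.2500]

t=0: π = [0.3333, 0.3333, 0.3333]
t=1: π = [0.2667, 0.4667, 0.2667]
t=2: π = [0.2533, 0.4933, 0.2533]
t=3: π = [0.2507, 0.4987, 0.2507]
t=4: π = [0.2501, 0.4997, 0.2501]
t=5: π = [0.2500, 0.4999, 0.2500]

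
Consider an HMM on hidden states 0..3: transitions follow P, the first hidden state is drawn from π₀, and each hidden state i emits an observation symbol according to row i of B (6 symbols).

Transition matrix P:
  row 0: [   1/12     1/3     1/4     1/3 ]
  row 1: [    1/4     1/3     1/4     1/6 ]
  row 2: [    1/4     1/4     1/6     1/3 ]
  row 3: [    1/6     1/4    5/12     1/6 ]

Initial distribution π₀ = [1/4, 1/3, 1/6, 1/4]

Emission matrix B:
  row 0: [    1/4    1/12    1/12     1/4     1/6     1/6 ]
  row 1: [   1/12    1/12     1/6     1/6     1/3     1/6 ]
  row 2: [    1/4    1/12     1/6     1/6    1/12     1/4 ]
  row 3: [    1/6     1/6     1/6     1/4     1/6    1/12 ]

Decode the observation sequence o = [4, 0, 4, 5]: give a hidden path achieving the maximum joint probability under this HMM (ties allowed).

path = [1, 0, 1, 2]

t=0: δ = [4.167e-02, 1.111e-01, 1.389e-02, 4.167e-02]  (obs o_0=4)
t=1: δ = [6.944e-03, 3.086e-03, 6.944e-03, 3.086e-03]  ψ = [1, 1, 1, 1]  (obs o_1=0)
t=2: δ = [2.894e-04, 7.716e-04, 1.447e-04, 3.858e-04]  ψ = [2, 0, 0, 0]  (obs o_2=4)
t=3: δ = [3.215e-05, 4.287e-05, 4.823e-05, 1.072e-05]  ψ = [1, 1, 1, 1]  (obs o_3=5)
backtrack: best end state = 2; path = [1, 0, 1, 2]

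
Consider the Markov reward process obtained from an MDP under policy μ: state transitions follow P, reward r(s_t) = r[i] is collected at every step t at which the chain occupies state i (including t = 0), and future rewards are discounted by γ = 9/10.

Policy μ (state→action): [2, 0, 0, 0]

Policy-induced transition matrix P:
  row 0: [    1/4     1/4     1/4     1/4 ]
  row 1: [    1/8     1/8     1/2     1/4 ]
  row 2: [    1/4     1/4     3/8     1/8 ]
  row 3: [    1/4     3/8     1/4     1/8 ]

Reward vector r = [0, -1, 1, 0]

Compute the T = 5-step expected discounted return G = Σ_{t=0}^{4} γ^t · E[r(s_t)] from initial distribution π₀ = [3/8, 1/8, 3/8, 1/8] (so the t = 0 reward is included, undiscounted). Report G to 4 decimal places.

t=0: π = [0.3750, 0.1250, 0.3750, 0.1250], E[r] = 0.2500, γ^t·E[r] = 0.250000, running G = 0.250000
t=1: π = [0.2344, 0.2500, 0.3281, 0.1875], E[r] = 0.0781, γ^t·E[r] = 0.070313, running G = 0.320313
t=2: π = [0.2188, 0.2422, 0.3535, 0.1855], E[r] = 0.1113, γ^t·E[r] = 0.090176, running G = 0.410488
t=3: π = [0.2197, 0.2429, 0.3547, 0.1826], E[r] = 0.1118, γ^t·E[r] = 0.081514, running G = 0.492002
t=4: π = [0.2196, 0.2425, 0.3551, 0.1828], E[r] = 0.1126, γ^t·E[r] = 0.073883, running G = 0.565886

G = 0.5659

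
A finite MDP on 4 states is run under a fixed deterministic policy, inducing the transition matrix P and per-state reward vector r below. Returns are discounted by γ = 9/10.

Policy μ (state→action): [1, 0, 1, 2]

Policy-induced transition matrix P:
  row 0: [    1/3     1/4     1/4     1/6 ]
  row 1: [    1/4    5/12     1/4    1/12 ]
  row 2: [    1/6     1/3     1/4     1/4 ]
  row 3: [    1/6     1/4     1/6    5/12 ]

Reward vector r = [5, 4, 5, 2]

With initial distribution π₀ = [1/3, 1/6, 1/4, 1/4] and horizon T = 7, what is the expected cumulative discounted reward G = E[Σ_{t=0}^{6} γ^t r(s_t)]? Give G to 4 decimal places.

t=0: π = [0.3333, 0.1667, 0.2500, 0.2500], E[r] = 4.0833, γ^t·E[r] = 4.083333, running G = 4.083333
t=1: π = [0.2361, 0.2986, 0.2292, 0.2361], E[r] = 3.9931, γ^t·E[r] = 3.593750, running G = 7.677083
t=2: π = [0.2309, 0.3189, 0.2303, 0.2199], E[r] = 4.0214, γ^t·E[r] = 3.257344, running G = 10.934427
t=3: π = [0.2317, 0.3223, 0.2317, 0.2143], E[r] = 4.0349, γ^t·E[r] = 2.941418, running G = 13.875845
t=4: π = [0.2321, 0.3230, 0.2321, 0.2127], E[r] = 4.0389, γ^t·E[r] = 2.649947, running G = 16.525792
t=5: π = [0.2323, 0.3232, 0.2323, 0.2123], E[r] = 4.0400, γ^t·E[r] = 2.385597, running G = 18.911389
t=6: π = [0.2323, 0.3232, 0.2323, 0.2122], E[r] = 4.0403, γ^t·E[r] = 2.147186, running G = 21.058575

G = 21.0586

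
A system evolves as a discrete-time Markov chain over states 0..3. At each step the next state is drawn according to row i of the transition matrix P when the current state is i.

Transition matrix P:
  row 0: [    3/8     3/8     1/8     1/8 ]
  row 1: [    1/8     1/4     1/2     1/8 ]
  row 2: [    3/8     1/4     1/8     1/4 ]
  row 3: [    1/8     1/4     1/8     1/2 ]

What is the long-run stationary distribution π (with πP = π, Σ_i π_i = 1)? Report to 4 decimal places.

π = [0.2434, 0.2804, 0.2302, 0.2460]

Balance equations π_j = Σ_i π_i·P[i][j]:
  π_0 = 3/8·π_0 + 1/8·π_1 + 3/8·π_2 + 1/8·π_3
  π_1 = 3/8·π_0 + 1/4·π_1 + 1/4·π_2 + 1/4·π_3
  π_2 = 1/8·π_0 + 1/2·π_1 + 1/8·π_2 + 1/8·π_3
  normalize: π_0 + π_1 + π_2 + π_3 = 1
Solving the linear system gives exactly π = [46/189, 53/189, 29/126, 31/126].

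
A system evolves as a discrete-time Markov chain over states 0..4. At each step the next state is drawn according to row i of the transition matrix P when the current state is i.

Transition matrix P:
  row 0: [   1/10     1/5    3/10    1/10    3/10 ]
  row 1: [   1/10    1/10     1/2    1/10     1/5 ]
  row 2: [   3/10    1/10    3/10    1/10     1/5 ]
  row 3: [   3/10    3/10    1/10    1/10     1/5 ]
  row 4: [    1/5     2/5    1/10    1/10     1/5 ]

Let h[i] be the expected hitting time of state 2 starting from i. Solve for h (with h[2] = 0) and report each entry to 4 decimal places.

First-step conditioning: h[2] = 0; for i ≠ 2, h[i] = 1 + Σ_k P[i][k]·h[k].
  h[0] = 1 + 1/10·h[0] + 1/5·h[1] + 1/10·h[3] + 3/10·h[4]
  h[1] = 1 + 1/10·h[0] + 1/10·h[1] + 1/10·h[3] + 1/5·h[4]
  h[3] = 1 + 3/10·h[0] + 3/10·h[1] + 1/10·h[3] + 1/5·h[4]
  h[4] = 1 + 1/5·h[0] + 2/5·h[1] + 1/10·h[3] + 1/5·h[4]
Solving the 4×4 linear system over states ≠ 2 gives exactly h = [2050/571, 1650/571, 0, 2390/571, 2350/571] (h[2] = 0 is the target).

h = [3.5902, 2.8897, 0.0000, 4.1856, 4.1156]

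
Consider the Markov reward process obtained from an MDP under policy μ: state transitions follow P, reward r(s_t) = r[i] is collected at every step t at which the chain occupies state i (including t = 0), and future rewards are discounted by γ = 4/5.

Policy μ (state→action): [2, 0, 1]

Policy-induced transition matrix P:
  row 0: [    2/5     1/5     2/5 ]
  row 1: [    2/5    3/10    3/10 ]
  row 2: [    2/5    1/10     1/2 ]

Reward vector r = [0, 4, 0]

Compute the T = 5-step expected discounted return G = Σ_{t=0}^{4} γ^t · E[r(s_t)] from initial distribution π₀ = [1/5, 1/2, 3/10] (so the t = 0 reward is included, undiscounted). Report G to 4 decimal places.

t=0: π = [0.2000, 0.5000, 0.3000], E[r] = 2.0000, γ^t·E[r] = 2.000000, running G = 2.000000
t=1: π = [0.4000, 0.2200, 0.3800], E[r] = 0.8800, γ^t·E[r] = 0.704000, running G = 2.704000
t=2: π = [0.4000, 0.1840, 0.4160], E[r] = 0.7360, γ^t·E[r] = 0.471040, running G = 3.175040
t=3: π = [0.4000, 0.1768, 0.4232], E[r] = 0.7072, γ^t·E[r] = 0.362086, running G = 3.537126
t=4: π = [0.4000, 0.1754, 0.4246], E[r] = 0.7014, γ^t·E[r] = 0.287310, running G = 3.824436

G = 3.8244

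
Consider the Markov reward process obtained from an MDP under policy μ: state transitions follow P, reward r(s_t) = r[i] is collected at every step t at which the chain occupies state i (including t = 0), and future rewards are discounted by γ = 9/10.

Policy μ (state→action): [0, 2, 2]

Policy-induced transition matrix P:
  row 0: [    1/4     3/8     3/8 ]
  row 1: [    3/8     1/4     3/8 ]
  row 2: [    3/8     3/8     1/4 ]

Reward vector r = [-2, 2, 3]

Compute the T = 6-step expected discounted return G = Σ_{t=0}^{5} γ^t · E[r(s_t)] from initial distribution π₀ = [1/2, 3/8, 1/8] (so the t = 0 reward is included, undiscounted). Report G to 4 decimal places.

G = 3.8991

t=0: π = [0.5000, 0.3750, 0.1250], E[r] = 0.1250, γ^t·E[r] = 0.125000, running G = 0.125000
t=1: π = [0.3125, 0.3281, 0.3594], E[r] = 1.1094, γ^t·E[r] = 0.998438, running G = 1.123438
t=2: π = [0.3359, 0.3340, 0.3301], E[r] = 0.9863, γ^t·E[r] = 0.798926, running G = 1.922363
t=3: π = [0.3330, 0.3333, 0.3337], E[r] = 1.0017, γ^t·E[r] = 0.730246, running G = 2.652609
t=4: π = [0.3334, 0.3333, 0.3333], E[r] = 0.9998, γ^t·E[r] = 0.655960, running G = 3.308569
t=5: π = [0.3333, 0.3333, 0.3333], E[r] = 1.0000, γ^t·E[r] = 0.590506, running G = 3.899075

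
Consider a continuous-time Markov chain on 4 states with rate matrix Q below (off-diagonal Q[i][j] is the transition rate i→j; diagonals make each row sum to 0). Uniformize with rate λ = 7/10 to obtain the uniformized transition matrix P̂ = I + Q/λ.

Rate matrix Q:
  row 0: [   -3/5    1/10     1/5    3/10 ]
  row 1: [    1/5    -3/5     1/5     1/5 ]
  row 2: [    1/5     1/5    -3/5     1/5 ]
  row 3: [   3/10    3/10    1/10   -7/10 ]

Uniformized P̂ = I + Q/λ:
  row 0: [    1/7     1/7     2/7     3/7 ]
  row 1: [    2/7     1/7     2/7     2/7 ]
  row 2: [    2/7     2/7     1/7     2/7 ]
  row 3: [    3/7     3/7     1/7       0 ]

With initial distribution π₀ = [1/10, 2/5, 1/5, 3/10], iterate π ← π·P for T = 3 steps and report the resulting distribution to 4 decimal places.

π = [0.2854, 0.2519, 0.2152, 0.2475]

t=0: π = [0.1000, 0.4000, 0.2000, 0.3000]
t=1: π = [0.3143, 0.2571, 0.2143, 0.2143]
t=2: π = [0.2714, 0.2347, 0.2245, 0.2694]
t=3: π = [0.2854, 0.2519, 0.2152, 0.2475]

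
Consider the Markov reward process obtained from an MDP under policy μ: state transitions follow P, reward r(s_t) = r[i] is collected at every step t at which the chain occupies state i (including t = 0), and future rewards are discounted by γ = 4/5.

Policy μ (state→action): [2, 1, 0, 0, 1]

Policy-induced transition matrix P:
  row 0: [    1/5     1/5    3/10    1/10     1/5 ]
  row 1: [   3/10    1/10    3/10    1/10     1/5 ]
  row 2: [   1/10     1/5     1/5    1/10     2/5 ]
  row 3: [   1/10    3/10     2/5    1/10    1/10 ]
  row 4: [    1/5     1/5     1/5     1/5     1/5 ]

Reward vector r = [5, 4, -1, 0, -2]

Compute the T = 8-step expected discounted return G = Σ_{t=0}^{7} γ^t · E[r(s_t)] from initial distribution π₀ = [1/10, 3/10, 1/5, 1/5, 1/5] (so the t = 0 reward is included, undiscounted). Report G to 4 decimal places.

G = 4.0861

t=0: π = [0.1000, 0.3000, 0.2000, 0.2000, 0.2000], E[r] = 1.1000, γ^t·E[r] = 1.100000, running G = 1.100000
t=1: π = [0.1900, 0.1900, 0.2800, 0.1200, 0.2200], E[r] = 0.9900, γ^t·E[r] = 0.792000, running G = 1.892000
t=2: π = [0.1790, 0.1930, 0.2620, 0.1220, 0.2440], E[r] = 0.9170, γ^t·E[r] = 0.586880, running G = 2.478880
t=3: π = [0.1809, 0.1929, 0.2616, 0.1244, 0.2402], E[r] = 0.9341, γ^t·E[r] = 0.478259, running G = 2.957139
t=4: π = [0.1807, 0.1932, 0.2623, 0.1240, 0.2399], E[r] = 0.9340, γ^t·E[r] = 0.382579, running G = 3.339718
t=5: π = [0.1807, 0.1931, 0.2622, 0.1240, 0.2401], E[r] = 0.9335, γ^t·E[r] = 0.305888, running G = 3.645606
t=6: π = [0.1807, 0.1931, 0.2622, 0.1240, 0.2400], E[r] = 0.9336, γ^t·E[r] = 0.244728, running G = 3.890334
t=7: π = [0.1807, 0.1931, 0.2622, 0.1240, 0.2400], E[r] = 0.9336, γ^t·E[r] = 0.195784, running G = 4.086118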